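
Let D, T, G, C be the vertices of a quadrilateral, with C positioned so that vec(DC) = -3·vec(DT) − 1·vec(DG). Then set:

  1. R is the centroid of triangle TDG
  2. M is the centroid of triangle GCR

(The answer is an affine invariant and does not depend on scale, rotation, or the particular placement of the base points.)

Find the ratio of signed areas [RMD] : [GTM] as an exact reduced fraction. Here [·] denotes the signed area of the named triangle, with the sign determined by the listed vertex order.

Assign D = (0, 0), T = (1, 0), G = (0, 1), C = (-3, -1) — the answer is frame-independent, so this choice is without loss of generality.
1. R is the centroid of triangle TDG ⇒ R = (1/3, 1/3)
2. M is the centroid of triangle GCR ⇒ M = (-8/9, 1/9)
2·[RMD] = 1/3, 2·[GTM] = -16/9
[RMD]:[GTM] = 1/3:-16/9 = -3/16

[RMD]:[GTM] = -3/16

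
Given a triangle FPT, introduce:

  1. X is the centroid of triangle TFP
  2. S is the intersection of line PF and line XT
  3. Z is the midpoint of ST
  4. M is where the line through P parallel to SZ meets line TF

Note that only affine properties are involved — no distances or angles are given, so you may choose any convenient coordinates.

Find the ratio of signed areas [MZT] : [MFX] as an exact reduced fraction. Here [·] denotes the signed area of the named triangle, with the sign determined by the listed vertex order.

[MZT]:[MFX] = -3/8

Assign F = (0, 0), P = (1, 0), T = (0, 1) — the answer is frame-independent, so this choice is without loss of generality.
1. X is the centroid of triangle TFP ⇒ X = (1/3, 1/3)
2. S is the intersection of line PF and line XT ⇒ S = (1/2, 0)
3. Z is the midpoint of ST ⇒ Z = (1/4, 1/2)
4. M is where the line through P parallel to SZ meets line TF ⇒ M = (0, 2)
2·[MZT] = -1/4, 2·[MFX] = 2/3
[MZT]:[MFX] = -1/4:2/3 = -3/8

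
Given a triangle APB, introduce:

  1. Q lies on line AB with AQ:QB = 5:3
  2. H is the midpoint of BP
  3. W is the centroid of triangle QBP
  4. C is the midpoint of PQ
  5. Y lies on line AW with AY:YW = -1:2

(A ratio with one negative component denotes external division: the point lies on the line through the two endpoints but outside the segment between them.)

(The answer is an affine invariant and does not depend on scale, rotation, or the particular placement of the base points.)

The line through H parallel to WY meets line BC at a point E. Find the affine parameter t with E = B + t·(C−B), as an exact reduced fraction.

Work in coordinates with A = (0, 0), P = (1, 0), B = (0, 1).
1. Q lies on line AB with AQ:QB = 5:3 ⇒ Q = (0, 5/8)
2. H is the midpoint of BP ⇒ H = (1/2, 1/2)
3. W is the centroid of triangle QBP ⇒ W = (1/3, 13/24)
4. C is the midpoint of PQ ⇒ C = (1/2, 5/16)
5. Y lies on line AW with AY:YW = -1:2 ⇒ Y = (-1/3, -13/24)
through H parallel to WY: direction (-2/3, -13/12); meets BC at E = (7/16, 51/128)
E = B + t·(C−B) with t = 7/8

t = 7/8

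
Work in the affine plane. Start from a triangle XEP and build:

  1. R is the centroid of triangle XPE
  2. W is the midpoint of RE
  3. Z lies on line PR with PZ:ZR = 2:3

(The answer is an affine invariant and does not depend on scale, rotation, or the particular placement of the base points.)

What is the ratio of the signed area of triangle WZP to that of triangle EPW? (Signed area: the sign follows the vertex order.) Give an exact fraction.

Work in coordinates with X = (0, 0), E = (1, 0), P = (0, 1).
1. R is the centroid of triangle XPE ⇒ R = (1/3, 1/3)
2. W is the midpoint of RE ⇒ W = (2/3, 1/6)
3. Z lies on line PR with PZ:ZR = 2:3 ⇒ Z = (2/15, 11/15)
2·[WZP] = -1/15, 2·[EPW] = 1/6
[WZP]:[EPW] = -1/15:1/6 = -2/5

[WZP]:[EPW] = -2/5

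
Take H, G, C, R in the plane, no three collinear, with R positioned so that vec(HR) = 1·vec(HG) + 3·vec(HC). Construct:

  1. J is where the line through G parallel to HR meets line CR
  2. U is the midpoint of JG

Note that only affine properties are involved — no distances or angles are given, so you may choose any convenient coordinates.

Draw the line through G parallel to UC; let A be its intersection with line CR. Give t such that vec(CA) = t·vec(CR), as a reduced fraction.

Choose coordinates H = (0, 0), G = (1, 0), C = (0, 1), R = (1, 3).
1. J is where the line through G parallel to HR meets line CR ⇒ J = (4, 9)
2. U is the midpoint of JG ⇒ U = (5/2, 9/2)
through G parallel to UC: direction (-5/2, -7/2); meets CR at A = (-4, -7)
A = C + t·(R−C) with t = -4

t = -4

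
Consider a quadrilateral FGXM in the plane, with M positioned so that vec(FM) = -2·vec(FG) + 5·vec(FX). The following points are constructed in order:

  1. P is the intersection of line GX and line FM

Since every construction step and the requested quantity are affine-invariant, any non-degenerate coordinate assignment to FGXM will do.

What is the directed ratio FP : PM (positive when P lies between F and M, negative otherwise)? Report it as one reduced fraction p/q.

FP:PM = 1/2

Assign F = (0, 0), G = (1, 0), X = (0, 1), M = (-2, 5) — the answer is frame-independent, so this choice is without loss of generality.
1. P is the intersection of line GX and line FM ⇒ P = (-2/3, 5/3)
P = F + t·(M−F) with t = 1/3, so FP:PM = t:(1−t) = 1/3:2/3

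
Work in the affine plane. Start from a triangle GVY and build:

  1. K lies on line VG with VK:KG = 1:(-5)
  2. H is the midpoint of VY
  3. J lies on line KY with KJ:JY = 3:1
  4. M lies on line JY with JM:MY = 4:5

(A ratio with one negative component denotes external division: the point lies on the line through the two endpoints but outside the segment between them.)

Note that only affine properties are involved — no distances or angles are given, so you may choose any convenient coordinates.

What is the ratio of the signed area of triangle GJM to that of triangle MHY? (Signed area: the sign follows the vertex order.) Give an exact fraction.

Work in coordinates with G = (0, 0), V = (1, 0), Y = (0, 1).
1. K lies on line VG with VK:KG = 1:(-5) ⇒ K = (5/4, 0)
2. H is the midpoint of VY ⇒ H = (1/2, 1/2)
3. J lies on line KY with KJ:JY = 3:1 ⇒ J = (5/16, 3/4)
4. M lies on line JY with JM:MY = 4:5 ⇒ M = (25/144, 31/36)
2·[GJM] = 5/36, 2·[MHY] = -5/288
[GJM]:[MHY] = 5/36:-5/288 = -8

[GJM]:[MHY] = -8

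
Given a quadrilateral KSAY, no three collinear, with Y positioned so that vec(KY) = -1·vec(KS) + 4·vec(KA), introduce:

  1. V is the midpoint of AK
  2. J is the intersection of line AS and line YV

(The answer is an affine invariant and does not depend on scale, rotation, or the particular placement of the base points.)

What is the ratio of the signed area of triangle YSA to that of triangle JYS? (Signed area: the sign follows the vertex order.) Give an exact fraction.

Set K = (0, 0), S = (1, 0), A = (0, 1), Y = (-1, 4); any affine frame gives the same invariant.
1. V is the midpoint of AK ⇒ V = (0, 1/2)
2. J is the intersection of line AS and line YV ⇒ J = (-1/5, 6/5)
2·[YSA] = -2, 2·[JYS] = -12/5
[YSA]:[JYS] = -2:-12/5 = 5/6

[YSA]:[JYS] = 5/6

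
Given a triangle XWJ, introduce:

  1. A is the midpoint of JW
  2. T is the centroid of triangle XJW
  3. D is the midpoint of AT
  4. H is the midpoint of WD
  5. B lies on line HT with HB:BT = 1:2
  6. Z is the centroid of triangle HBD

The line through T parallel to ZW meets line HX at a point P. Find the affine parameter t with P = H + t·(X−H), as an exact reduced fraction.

t = 3/16

Work in coordinates with X = (0, 0), W = (1, 0), J = (0, 1).
1. A is the midpoint of JW ⇒ A = (1/2, 1/2)
2. T is the centroid of triangle XJW ⇒ T = (1/3, 1/3)
3. D is the midpoint of AT ⇒ D = (5/12, 5/12)
4. H is the midpoint of WD ⇒ H = (17/24, 5/24)
5. B lies on line HT with HB:BT = 1:2 ⇒ B = (7/12, 1/4)
6. Z is the centroid of triangle HBD ⇒ Z = (41/72, 7/24)
through T parallel to ZW: direction (31/72, -7/24); meets HX at P = (221/384, 65/384)
P = H + t·(X−H) with t = 3/16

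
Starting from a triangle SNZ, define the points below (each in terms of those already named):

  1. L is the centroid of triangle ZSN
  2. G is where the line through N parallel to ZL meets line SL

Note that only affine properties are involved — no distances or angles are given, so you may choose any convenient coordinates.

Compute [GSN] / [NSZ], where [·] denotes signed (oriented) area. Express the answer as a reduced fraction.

[GSN]:[NSZ] = -2/3

Choose coordinates S = (0, 0), N = (1, 0), Z = (0, 1).
1. L is the centroid of triangle ZSN ⇒ L = (1/3, 1/3)
2. G is where the line through N parallel to ZL meets line SL ⇒ G = (2/3, 2/3)
2·[GSN] = 2/3, 2·[NSZ] = -1
[GSN]:[NSZ] = 2/3:-1 = -2/3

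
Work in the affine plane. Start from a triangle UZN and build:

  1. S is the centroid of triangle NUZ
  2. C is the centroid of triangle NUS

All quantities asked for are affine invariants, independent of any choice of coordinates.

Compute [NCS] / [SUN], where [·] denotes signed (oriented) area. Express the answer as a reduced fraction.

Choose coordinates U = (0, 0), Z = (1, 0), N = (0, 1).
1. S is the centroid of triangle NUZ ⇒ S = (1/3, 1/3)
2. C is the centroid of triangle NUS ⇒ C = (1/9, 4/9)
2·[NCS] = 1/9, 2·[SUN] = -1/3
[NCS]:[SUN] = 1/9:-1/3 = -1/3

[NCS]:[SUN] = -1/3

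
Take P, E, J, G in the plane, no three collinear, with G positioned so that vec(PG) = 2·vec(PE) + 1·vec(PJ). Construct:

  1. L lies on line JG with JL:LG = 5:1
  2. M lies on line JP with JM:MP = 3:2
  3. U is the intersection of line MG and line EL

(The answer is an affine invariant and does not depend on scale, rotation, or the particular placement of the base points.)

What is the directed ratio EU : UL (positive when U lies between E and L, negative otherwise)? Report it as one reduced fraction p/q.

EU:UL = 7

Assign P = (0, 0), E = (1, 0), J = (0, 1), G = (2, 1) — the answer is frame-independent, so this choice is without loss of generality.
1. L lies on line JG with JL:LG = 5:1 ⇒ L = (5/3, 1)
2. M lies on line JP with JM:MP = 3:2 ⇒ M = (0, 2/5)
3. U is the intersection of line MG and line EL ⇒ U = (19/12, 7/8)
U = E + t·(L−E) with t = 7/8, so EU:UL = t:(1−t) = 7/8:1/8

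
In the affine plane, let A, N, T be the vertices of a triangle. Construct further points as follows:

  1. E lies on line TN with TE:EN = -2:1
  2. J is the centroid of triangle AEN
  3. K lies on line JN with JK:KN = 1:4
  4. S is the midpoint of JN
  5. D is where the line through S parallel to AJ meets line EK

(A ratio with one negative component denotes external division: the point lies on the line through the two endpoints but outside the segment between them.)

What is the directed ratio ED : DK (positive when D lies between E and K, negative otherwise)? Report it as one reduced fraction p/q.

Choose coordinates A = (0, 0), N = (1, 0), T = (0, 1).
1. E lies on line TN with TE:EN = -2:1 ⇒ E = (2, -1)
2. J is the centroid of triangle AEN ⇒ J = (1, -1/3)
3. K lies on line JN with JK:KN = 1:4 ⇒ K = (1, -4/15)
4. S is the midpoint of JN ⇒ S = (1, -1/6)
5. D is where the line through S parallel to AJ meets line EK ⇒ D = (3/4, -1/12)
D = E + t·(K−E) with t = 5/4, so ED:DK = t:(1−t) = 5/4:-1/4

ED:DK = -5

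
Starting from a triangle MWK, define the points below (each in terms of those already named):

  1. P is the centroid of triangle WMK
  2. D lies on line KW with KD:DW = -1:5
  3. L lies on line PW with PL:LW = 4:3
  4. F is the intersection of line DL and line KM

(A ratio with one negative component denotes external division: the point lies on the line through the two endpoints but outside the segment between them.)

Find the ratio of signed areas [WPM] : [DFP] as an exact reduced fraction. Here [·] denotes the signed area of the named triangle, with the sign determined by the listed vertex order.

[WPM]:[DFP] = -27/5

Choose coordinates M = (0, 0), W = (1, 0), K = (0, 1).
1. P is the centroid of triangle WMK ⇒ P = (1/3, 1/3)
2. D lies on line KW with KD:DW = -1:5 ⇒ D = (-1/4, 5/4)
3. L lies on line PW with PL:LW = 4:3 ⇒ L = (5/7, 1/7)
4. F is the intersection of line DL and line KM ⇒ F = (0, 26/27)
2·[WPM] = 1/3, 2·[DFP] = -5/81
[WPM]:[DFP] = 1/3:-5/81 = -27/5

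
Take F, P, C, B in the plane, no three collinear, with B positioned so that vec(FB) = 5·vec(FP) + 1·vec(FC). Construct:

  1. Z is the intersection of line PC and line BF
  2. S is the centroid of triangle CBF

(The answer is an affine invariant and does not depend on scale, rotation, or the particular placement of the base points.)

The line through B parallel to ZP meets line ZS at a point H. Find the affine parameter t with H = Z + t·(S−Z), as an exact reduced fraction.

Assign F = (0, 0), P = (1, 0), C = (0, 1), B = (5, 1) — the answer is frame-independent, so this choice is without loss of generality.
1. Z is the intersection of line PC and line BF ⇒ Z = (5/6, 1/6)
2. S is the centroid of triangle CBF ⇒ S = (5/3, 2/3)
through B parallel to ZP: direction (1/6, -1/6); meets ZS at H = (95/24, 49/24)
H = Z + t·(S−Z) with t = 15/4

t = 15/4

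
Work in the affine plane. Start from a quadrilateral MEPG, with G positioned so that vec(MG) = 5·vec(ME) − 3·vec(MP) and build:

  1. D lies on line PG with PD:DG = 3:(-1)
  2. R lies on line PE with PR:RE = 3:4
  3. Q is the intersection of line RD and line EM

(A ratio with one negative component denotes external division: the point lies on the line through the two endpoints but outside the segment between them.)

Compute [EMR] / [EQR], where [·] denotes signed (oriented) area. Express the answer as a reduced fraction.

Assign M = (0, 0), E = (1, 0), P = (0, 1), G = (5, -3) — the answer is frame-independent, so this choice is without loss of generality.
1. D lies on line PG with PD:DG = 3:(-1) ⇒ D = (15/2, -5)
2. R lies on line PE with PR:RE = 3:4 ⇒ R = (3/7, 4/7)
3. Q is the intersection of line RD and line EM ⇒ Q = (15/13, 0)
2·[EMR] = -4/7, 2·[EQR] = 8/91
[EMR]:[EQR] = -4/7:8/91 = -13/2

[EMR]:[EQR] = -13/2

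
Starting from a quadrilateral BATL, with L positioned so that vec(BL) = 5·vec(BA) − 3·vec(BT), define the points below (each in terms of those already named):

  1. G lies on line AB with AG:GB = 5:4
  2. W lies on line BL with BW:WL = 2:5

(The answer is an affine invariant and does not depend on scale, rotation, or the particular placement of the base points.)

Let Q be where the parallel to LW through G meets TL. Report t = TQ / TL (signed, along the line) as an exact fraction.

Choose coordinates B = (0, 0), A = (1, 0), T = (0, 1), L = (5, -3).
1. G lies on line AB with AG:GB = 5:4 ⇒ G = (4/9, 0)
2. W lies on line BL with BW:WL = 2:5 ⇒ W = (10/7, -6/7)
through G parallel to LW: direction (-25/7, 15/7); meets TL at Q = (11/3, -29/15)
Q = T + t·(L−T) with t = 11/15

t = 11/15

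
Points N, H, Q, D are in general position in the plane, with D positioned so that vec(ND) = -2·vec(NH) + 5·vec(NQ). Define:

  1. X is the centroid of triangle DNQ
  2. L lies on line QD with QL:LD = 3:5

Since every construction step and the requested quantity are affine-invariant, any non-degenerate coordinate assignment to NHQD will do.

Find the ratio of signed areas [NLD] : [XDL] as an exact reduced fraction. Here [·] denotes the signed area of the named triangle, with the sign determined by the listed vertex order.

Set N = (0, 0), H = (1, 0), Q = (0, 1), D = (-2, 5); any affine frame gives the same invariant.
1. X is the centroid of triangle DNQ ⇒ X = (-2/3, 2)
2. L lies on line QD with QL:LD = 3:5 ⇒ L = (-3/4, 5/2)
2·[NLD] = 5/4, 2·[XDL] = -5/12
[NLD]:[XDL] = 5/4:-5/12 = -3

[NLD]:[XDL] = -3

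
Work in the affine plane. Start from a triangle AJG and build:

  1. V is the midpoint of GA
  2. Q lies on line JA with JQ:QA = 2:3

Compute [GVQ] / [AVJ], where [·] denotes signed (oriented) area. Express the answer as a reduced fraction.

Choose coordinates A = (0, 0), J = (1, 0), G = (0, 1).
1. V is the midpoint of GA ⇒ V = (0, 1/2)
2. Q lies on line JA with JQ:QA = 2:3 ⇒ Q = (3/5, 0)
2·[GVQ] = 3/10, 2·[AVJ] = -1/2
[GVQ]:[AVJ] = 3/10:-1/2 = -3/5

[GVQ]:[AVJ] = -3/5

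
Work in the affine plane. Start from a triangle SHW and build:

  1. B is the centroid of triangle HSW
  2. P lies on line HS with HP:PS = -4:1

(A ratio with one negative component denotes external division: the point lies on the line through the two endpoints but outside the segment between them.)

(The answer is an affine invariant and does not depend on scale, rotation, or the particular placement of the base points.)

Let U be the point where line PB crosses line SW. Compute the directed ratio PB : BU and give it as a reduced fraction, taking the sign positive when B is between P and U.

Set S = (0, 0), H = (1, 0), W = (0, 1); any affine frame gives the same invariant.
1. B is the centroid of triangle HSW ⇒ B = (1/3, 1/3)
2. P lies on line HS with HP:PS = -4:1 ⇒ P = (-1/3, 0)
line PB meets SW at U = (0, 1/6)
B = P + t·(U−P) with t = 2, so PB:BU = 2:-1

PB:BU = -2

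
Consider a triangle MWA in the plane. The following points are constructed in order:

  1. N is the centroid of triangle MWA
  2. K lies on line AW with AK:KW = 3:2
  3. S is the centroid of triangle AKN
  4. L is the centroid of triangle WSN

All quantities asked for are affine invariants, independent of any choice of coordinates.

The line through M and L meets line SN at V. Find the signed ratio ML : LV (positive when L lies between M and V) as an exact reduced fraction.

ML:LV = -19/7

Work in coordinates with M = (0, 0), W = (1, 0), A = (0, 1).
1. N is the centroid of triangle MWA ⇒ N = (1/3, 1/3)
2. K lies on line AW with AK:KW = 3:2 ⇒ K = (3/5, 2/5)
3. S is the centroid of triangle AKN ⇒ S = (14/45, 26/45)
4. L is the centroid of triangle WSN ⇒ L = (74/135, 41/135)
line ML meets SN at V = (296/855, 164/855)
L = M + t·(V−M) with t = 19/12, so ML:LV = 19/12:-7/12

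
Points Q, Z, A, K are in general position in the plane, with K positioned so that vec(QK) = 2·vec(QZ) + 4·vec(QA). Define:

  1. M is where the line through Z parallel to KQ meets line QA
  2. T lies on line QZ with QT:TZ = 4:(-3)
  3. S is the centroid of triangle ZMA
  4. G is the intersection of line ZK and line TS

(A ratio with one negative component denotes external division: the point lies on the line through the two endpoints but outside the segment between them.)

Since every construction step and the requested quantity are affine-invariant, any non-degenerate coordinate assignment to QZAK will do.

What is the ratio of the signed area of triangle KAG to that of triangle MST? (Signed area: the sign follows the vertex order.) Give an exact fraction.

Choose coordinates Q = (0, 0), Z = (1, 0), A = (0, 1), K = (2, 4).
1. M is where the line through Z parallel to KQ meets line QA ⇒ M = (0, -2)
2. T lies on line QZ with QT:TZ = 4:(-3) ⇒ T = (4, 0)
3. S is the centroid of triangle ZMA ⇒ S = (1/3, -1/3)
4. G is the intersection of line ZK and line TS ⇒ G = (40/43, -12/43)
2·[KAG] = 230/43, 2·[MST] = -6
[KAG]:[MST] = 230/43:-6 = -115/129

[KAG]:[MST] = -115/129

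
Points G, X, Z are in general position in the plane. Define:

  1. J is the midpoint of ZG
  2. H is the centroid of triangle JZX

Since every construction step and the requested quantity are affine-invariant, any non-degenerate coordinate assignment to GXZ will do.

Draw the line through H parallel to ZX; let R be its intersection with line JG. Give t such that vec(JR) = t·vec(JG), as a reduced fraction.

t = -2/3

Choose coordinates G = (0, 0), X = (1, 0), Z = (0, 1).
1. J is the midpoint of ZG ⇒ J = (0, 1/2)
2. H is the centroid of triangle JZX ⇒ H = (1/3, 1/2)
through H parallel to ZX: direction (1, -1); meets JG at R = (0, 5/6)
R = J + t·(G−J) with t = -2/3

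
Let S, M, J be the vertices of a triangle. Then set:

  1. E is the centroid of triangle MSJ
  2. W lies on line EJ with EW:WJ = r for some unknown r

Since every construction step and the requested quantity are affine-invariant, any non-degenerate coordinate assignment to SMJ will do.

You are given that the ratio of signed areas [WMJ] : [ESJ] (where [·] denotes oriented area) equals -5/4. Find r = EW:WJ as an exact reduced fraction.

Set S = (0, 0), M = (1, 0), J = (0, 1); any affine frame gives the same invariant.
1. E is the centroid of triangle MSJ ⇒ E = (1/3, 1/3)
2. With EW:WJ = r, write λ = r/(r+1) so W = E + λ·(J−E); W is affine-linear in λ
Every point depending on W is an affine combination of W and λ-independent points, so each such coordinate is linear in λ; the λ² term in each signed area is a multiple of (J−E)×(J−E) = 0, so 2·[WMJ] and 2·[ESJ] are each linear in λ. Evaluating at λ=0 and λ=1:
  2·[WMJ] = -1/3·λ + 1/3,   2·[ESJ] = -1/3
So [WMJ]:[ESJ] = (-1/3·λ + 1/3) / (-1/3). Setting this equal to -5/4:
  -1/3·λ + 1/3 = -5/4·(-1/3)  ⇒  λ = -1/4
Then r = λ/(1−λ) = (-1/4)/(5/4) = -1/5. Check: with r = -1/5, W = (5/12, 1/6) and [WMJ]:[ESJ] = -5/4 as required.

r = -1/5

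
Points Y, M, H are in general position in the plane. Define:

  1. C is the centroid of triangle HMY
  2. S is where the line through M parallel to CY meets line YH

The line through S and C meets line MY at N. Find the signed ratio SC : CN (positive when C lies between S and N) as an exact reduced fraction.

Work in coordinates with Y = (0, 0), M = (1, 0), H = (0, 1).
1. C is the centroid of triangle HMY ⇒ C = (1/3, 1/3)
2. S is where the line through M parallel to CY meets line YH ⇒ S = (0, -1)
line SC meets MY at N = (1/4, 0)
C = S + t·(N−S) with t = 4/3, so SC:CN = 4/3:-1/3

SC:CN = -4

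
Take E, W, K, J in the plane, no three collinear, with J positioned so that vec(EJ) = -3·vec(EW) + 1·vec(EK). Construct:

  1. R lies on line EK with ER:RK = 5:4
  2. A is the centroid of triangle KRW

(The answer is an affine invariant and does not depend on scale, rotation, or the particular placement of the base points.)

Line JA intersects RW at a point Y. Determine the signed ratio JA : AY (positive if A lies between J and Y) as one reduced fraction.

JA:AY = -37/4

Assign E = (0, 0), W = (1, 0), K = (0, 1), J = (-3, 1) — the answer is frame-independent, so this choice is without loss of generality.
1. R lies on line EK with ER:RK = 5:4 ⇒ R = (0, 5/9)
2. A is the centroid of triangle KRW ⇒ A = (1/3, 14/27)
line JA meets RW at Y = (-1/37, 190/333)
A = J + t·(Y−J) with t = 37/33, so JA:AY = 37/33:-4/33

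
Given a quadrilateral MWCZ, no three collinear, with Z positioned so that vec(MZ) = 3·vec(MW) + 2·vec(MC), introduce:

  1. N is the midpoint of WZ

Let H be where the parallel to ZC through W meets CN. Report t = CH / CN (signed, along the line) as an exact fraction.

t = 2

Choose coordinates M = (0, 0), W = (1, 0), C = (0, 1), Z = (3, 2).
1. N is the midpoint of WZ ⇒ N = (2, 1)
through W parallel to ZC: direction (-3, -1); meets CN at H = (4, 1)
H = C + t·(N−C) with t = 2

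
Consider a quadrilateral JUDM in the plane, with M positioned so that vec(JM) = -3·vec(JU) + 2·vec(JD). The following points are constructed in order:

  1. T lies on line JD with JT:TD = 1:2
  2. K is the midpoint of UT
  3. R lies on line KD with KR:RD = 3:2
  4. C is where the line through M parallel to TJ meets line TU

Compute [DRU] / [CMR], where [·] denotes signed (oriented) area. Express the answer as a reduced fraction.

[DRU]:[CMR] = -1/16

Set J = (0, 0), U = (1, 0), D = (0, 1), M = (-3, 2); any affine frame gives the same invariant.
1. T lies on line JD with JT:TD = 1:2 ⇒ T = (0, 1/3)
2. K is the midpoint of UT ⇒ K = (1/2, 1/6)
3. R lies on line KD with KR:RD = 3:2 ⇒ R = (1/5, 2/3)
4. C is where the line through M parallel to TJ meets line TU ⇒ C = (-3, 4/3)
2·[DRU] = 2/15, 2·[CMR] = -32/15
[DRU]:[CMR] = 2/15:-32/15 = -1/16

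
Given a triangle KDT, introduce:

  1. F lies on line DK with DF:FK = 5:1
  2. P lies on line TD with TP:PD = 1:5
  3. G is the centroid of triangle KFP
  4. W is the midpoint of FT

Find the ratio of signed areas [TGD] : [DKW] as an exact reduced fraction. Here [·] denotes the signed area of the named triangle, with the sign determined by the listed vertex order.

Set K = (0, 0), D = (1, 0), T = (0, 1); any affine frame gives the same invariant.
1. F lies on line DK with DF:FK = 5:1 ⇒ F = (1/6, 0)
2. P lies on line TD with TP:PD = 1:5 ⇒ P = (1/6, 5/6)
3. G is the centroid of triangle KFP ⇒ G = (1/9, 5/18)
4. W is the midpoint of FT ⇒ W = (1/12, 1/2)
2·[TGD] = 11/18, 2·[DKW] = -1/2
[TGD]:[DKW] = 11/18:-1/2 = -11/9

[TGD]:[DKW] = -11/9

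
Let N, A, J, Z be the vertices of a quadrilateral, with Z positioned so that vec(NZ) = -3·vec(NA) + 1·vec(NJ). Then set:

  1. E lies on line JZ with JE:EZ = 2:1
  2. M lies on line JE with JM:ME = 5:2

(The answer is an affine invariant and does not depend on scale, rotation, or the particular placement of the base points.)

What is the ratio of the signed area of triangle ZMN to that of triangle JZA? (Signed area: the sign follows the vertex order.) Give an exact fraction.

Work in coordinates with N = (0, 0), A = (1, 0), J = (0, 1), Z = (-3, 1).
1. E lies on line JZ with JE:EZ = 2:1 ⇒ E = (-2, 1)
2. M lies on line JE with JM:ME = 5:2 ⇒ M = (-10/7, 1)
2·[ZMN] = -11/7, 2·[JZA] = 3
[ZMN]:[JZA] = -11/7:3 = -11/21

[ZMN]:[JZA] = -11/21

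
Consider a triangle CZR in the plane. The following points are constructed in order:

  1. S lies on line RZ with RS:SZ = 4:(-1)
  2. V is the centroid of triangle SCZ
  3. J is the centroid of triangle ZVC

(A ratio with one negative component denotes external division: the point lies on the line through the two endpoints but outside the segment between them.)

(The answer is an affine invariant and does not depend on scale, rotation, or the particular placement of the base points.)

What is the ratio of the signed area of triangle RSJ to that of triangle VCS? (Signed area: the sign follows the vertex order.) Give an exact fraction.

Set C = (0, 0), Z = (1, 0), R = (0, 1); any affine frame gives the same invariant.
1. S lies on line RZ with RS:SZ = 4:(-1) ⇒ S = (4/3, -1/3)
2. V is the centroid of triangle SCZ ⇒ V = (7/9, -1/9)
3. J is the centroid of triangle ZVC ⇒ J = (16/27, -1/27)
2·[RSJ] = -16/27, 2·[VCS] = 1/9
[RSJ]:[VCS] = -16/27:1/9 = -16/3

[RSJ]:[VCS] = -16/3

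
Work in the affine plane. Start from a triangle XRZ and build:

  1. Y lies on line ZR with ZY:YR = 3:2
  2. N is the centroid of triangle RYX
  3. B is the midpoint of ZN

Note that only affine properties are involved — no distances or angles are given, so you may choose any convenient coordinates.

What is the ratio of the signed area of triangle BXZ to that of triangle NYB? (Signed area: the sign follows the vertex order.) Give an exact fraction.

[BXZ]:[NYB] = -8/3

Assign X = (0, 0), R = (1, 0), Z = (0, 1) — the answer is frame-independent, so this choice is without loss of generality.
1. Y lies on line ZR with ZY:YR = 3:2 ⇒ Y = (3/5, 2/5)
2. N is the centroid of triangle RYX ⇒ N = (8/15, 2/15)
3. B is the midpoint of ZN ⇒ B = (4/15, 17/30)
2·[BXZ] = -4/15, 2·[NYB] = 1/10
[BXZ]:[NYB] = -4/15:1/10 = -8/3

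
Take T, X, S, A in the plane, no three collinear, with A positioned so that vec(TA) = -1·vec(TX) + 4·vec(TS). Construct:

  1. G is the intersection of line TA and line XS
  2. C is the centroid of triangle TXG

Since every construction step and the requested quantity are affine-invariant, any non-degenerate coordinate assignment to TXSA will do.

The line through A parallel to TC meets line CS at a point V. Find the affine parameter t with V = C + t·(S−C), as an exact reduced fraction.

t = 6

Assign T = (0, 0), X = (1, 0), S = (0, 1), A = (-1, 4) — the answer is frame-independent, so this choice is without loss of generality.
1. G is the intersection of line TA and line XS ⇒ G = (-1/3, 4/3)
2. C is the centroid of triangle TXG ⇒ C = (2/9, 4/9)
through A parallel to TC: direction (2/9, 4/9); meets CS at V = (-10/9, 34/9)
V = C + t·(S−C) with t = 6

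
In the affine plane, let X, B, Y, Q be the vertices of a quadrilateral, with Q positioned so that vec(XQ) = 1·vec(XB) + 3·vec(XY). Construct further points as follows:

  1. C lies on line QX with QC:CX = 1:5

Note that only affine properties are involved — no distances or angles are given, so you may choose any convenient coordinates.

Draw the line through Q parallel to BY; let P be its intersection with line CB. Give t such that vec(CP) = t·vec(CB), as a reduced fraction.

Assign X = (0, 0), B = (1, 0), Y = (0, 1), Q = (1, 3) — the answer is frame-independent, so this choice is without loss of generality.
1. C lies on line QX with QC:CX = 1:5 ⇒ C = (5/6, 5/2)
through Q parallel to BY: direction (-1, 1); meets CB at P = (11/14, 45/14)
P = C + t·(B−C) with t = -2/7

t = -2/7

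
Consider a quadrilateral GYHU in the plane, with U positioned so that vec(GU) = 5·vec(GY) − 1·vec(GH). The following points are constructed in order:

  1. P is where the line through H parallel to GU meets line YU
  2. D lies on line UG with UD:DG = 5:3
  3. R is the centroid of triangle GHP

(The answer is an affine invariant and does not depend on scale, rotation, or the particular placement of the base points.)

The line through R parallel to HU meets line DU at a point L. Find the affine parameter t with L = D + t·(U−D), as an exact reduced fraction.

Set G = (0, 0), Y = (1, 0), H = (0, 1), U = (5, -1); any affine frame gives the same invariant.
1. P is where the line through H parallel to GU meets line YU ⇒ P = (-15, 4)
2. D lies on line UG with UD:DG = 5:3 ⇒ D = (15/8, -3/8)
3. R is the centroid of triangle GHP ⇒ R = (-5, 5/3)
through R parallel to HU: direction (5, -2); meets DU at L = (-5/3, 1/3)
L = D + t·(U−D) with t = -17/15

t = -17/15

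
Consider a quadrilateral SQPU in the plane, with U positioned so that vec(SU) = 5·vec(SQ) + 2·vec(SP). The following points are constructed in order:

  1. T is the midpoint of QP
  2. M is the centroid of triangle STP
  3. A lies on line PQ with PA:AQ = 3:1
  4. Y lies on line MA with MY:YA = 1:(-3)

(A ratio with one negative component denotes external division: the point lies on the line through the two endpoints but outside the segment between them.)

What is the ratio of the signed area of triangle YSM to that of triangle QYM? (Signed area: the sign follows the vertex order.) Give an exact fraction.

Assign S = (0, 0), Q = (1, 0), P = (0, 1), U = (5, 2) — the answer is frame-independent, so this choice is without loss of generality.
1. T is the midpoint of QP ⇒ T = (1/2, 1/2)
2. M is the centroid of triangle STP ⇒ M = (1/6, 1/2)
3. A lies on line PQ with PA:AQ = 3:1 ⇒ A = (3/4, 1/4)
4. Y lies on line MA with MY:YA = 1:(-3) ⇒ Y = (-1/8, 5/8)
2·[YSM] = 1/6, 2·[QYM] = -1/24
[YSM]:[QYM] = 1/6:-1/24 = -4

[YSM]:[QYM] = -4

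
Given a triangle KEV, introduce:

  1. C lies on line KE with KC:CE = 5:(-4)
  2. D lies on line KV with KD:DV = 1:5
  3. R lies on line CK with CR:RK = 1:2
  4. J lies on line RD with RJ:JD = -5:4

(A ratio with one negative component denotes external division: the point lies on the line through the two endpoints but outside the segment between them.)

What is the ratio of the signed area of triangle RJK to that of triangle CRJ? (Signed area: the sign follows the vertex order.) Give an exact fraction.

Set K = (0, 0), E = (1, 0), V = (0, 1); any affine frame gives the same invariant.
1. C lies on line KE with KC:CE = 5:(-4) ⇒ C = (5, 0)
2. D lies on line KV with KD:DV = 1:5 ⇒ D = (0, 1/6)
3. R lies on line CK with CR:RK = 1:2 ⇒ R = (10/3, 0)
4. J lies on line RD with RJ:JD = -5:4 ⇒ J = (-40/3, 5/6)
2·[RJK] = 25/9, 2·[CRJ] = -25/18
[RJK]:[CRJ] = 25/9:-25/18 = -2

[RJK]:[CRJ] = -2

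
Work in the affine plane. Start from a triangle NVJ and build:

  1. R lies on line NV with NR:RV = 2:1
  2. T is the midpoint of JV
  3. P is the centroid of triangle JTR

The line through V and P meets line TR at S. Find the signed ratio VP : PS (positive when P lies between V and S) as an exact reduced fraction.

VP:PS = -4

Choose coordinates N = (0, 0), V = (1, 0), J = (0, 1).
1. R lies on line NV with NR:RV = 2:1 ⇒ R = (2/3, 0)
2. T is the midpoint of JV ⇒ T = (1/2, 1/2)
3. P is the centroid of triangle JTR ⇒ P = (7/18, 1/2)
line VP meets TR at S = (13/24, 3/8)
P = V + t·(S−V) with t = 4/3, so VP:PS = 4/3:-1/3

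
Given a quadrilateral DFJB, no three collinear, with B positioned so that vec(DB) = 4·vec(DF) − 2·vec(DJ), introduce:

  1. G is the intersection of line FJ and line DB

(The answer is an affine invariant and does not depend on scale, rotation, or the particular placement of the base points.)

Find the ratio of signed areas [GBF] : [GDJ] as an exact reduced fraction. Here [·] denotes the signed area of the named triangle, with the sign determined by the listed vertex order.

[GBF]:[GDJ] = -1/2

Choose coordinates D = (0, 0), F = (1, 0), J = (0, 1), B = (4, -2).
1. G is the intersection of line FJ and line DB ⇒ G = (2, -1)
2·[GBF] = 1, 2·[GDJ] = -2
[GBF]:[GDJ] = 1:-2 = -1/2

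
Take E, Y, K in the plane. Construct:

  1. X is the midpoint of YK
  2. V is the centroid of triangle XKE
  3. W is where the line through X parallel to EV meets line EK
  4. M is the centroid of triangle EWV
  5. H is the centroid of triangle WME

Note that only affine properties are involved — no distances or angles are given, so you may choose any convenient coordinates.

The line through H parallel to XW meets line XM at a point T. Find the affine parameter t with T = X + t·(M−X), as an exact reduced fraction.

t = 5/6

Assign E = (0, 0), Y = (1, 0), K = (0, 1) — the answer is frame-independent, so this choice is without loss of generality.
1. X is the midpoint of YK ⇒ X = (1/2, 1/2)
2. V is the centroid of triangle XKE ⇒ V = (1/6, 1/2)
3. W is where the line through X parallel to EV meets line EK ⇒ W = (0, -1)
4. M is the centroid of triangle EWV ⇒ M = (1/18, -1/6)
5. H is the centroid of triangle WME ⇒ H = (1/54, -7/18)
through H parallel to XW: direction (-1/2, -3/2); meets XM at T = (7/54, -1/18)
T = X + t·(M−X) with t = 5/6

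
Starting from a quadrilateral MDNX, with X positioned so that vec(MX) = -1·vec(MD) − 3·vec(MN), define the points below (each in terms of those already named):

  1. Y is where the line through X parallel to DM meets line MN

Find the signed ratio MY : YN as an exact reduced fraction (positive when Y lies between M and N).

Assign M = (0, 0), D = (1, 0), N = (0, 1), X = (-1, -3) — the answer is frame-independent, so this choice is without loss of generality.
1. Y is where the line through X parallel to DM meets line MN ⇒ Y = (0, -3)
Y = M + t·(N−M) with t = -3, so MY:YN = t:(1−t) = -3:4

MY:YN = -3/4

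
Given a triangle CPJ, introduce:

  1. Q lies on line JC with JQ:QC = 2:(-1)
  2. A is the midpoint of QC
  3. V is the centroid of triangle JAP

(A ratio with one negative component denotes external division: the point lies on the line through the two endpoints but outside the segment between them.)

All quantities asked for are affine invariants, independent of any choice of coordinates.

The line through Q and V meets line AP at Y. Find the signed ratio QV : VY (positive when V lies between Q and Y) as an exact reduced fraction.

QV:VY = -2

Work in coordinates with C = (0, 0), P = (1, 0), J = (0, 1).
1. Q lies on line JC with JQ:QC = 2:(-1) ⇒ Q = (0, -1)
2. A is the midpoint of QC ⇒ A = (0, -1/2)
3. V is the centroid of triangle JAP ⇒ V = (1/3, 1/6)
line QV meets AP at Y = (1/6, -5/12)
V = Q + t·(Y−Q) with t = 2, so QV:VY = 2:-1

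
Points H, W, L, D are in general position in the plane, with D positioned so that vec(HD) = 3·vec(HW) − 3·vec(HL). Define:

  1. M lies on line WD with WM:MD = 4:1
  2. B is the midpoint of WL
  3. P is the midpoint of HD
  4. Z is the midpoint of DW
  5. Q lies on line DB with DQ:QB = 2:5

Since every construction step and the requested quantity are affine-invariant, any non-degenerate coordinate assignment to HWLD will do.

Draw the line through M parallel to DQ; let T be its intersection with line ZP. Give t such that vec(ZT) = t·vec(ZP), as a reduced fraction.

t = 3/35

Set H = (0, 0), W = (1, 0), L = (0, 1), D = (3, -3); any affine frame gives the same invariant.
1. M lies on line WD with WM:MD = 4:1 ⇒ M = (13/5, -12/5)
2. B is the midpoint of WL ⇒ B = (1/2, 1/2)
3. P is the midpoint of HD ⇒ P = (3/2, -3/2)
4. Z is the midpoint of DW ⇒ Z = (2, -3/2)
5. Q lies on line DB with DQ:QB = 2:5 ⇒ Q = (16/7, -2)
through M parallel to DQ: direction (-5/7, 1); meets ZP at T = (137/70, -3/2)
T = Z + t·(P−Z) with t = 3/35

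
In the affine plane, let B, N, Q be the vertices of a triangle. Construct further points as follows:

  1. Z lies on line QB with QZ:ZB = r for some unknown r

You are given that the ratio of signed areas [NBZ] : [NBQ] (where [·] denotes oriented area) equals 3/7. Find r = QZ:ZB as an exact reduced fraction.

Work in coordinates with B = (0, 0), N = (1, 0), Q = (0, 1).
1. With QZ:ZB = r, write λ = r/(r+1) so Z = Q + λ·(B−Q); Z is affine-linear in λ
Every point depending on Z is an affine combination of Z and λ-independent points, so each such coordinate is linear in λ; the λ² term in each signed area is a multiple of (B−Q)×(B−Q) = 0, so 2·[NBZ] and 2·[NBQ] are each linear in λ. Evaluating at λ=0 and λ=1:
  2·[NBZ] = λ − 1,   2·[NBQ] = -1
So [NBZ]:[NBQ] = (λ − 1) / (-1). Setting this equal to 3/7:
  λ − 1 = 3/7·(-1)  ⇒  λ = 4/7
Then r = λ/(1−λ) = (4/7)/(3/7) = 4/3. Check: with r = 4/3, Z = (0, 3/7) and [NBZ]:[NBQ] = 3/7 as required.

r = 4/3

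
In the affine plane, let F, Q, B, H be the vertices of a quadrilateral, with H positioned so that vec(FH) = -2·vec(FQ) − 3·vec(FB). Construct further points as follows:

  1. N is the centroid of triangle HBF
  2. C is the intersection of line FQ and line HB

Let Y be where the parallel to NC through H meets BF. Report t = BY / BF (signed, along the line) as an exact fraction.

t = -4

Choose coordinates F = (0, 0), Q = (1, 0), B = (0, 1), H = (-2, -3).
1. N is the centroid of triangle HBF ⇒ N = (-2/3, -2/3)
2. C is the intersection of line FQ and line HB ⇒ C = (-1/2, 0)
through H parallel to NC: direction (1/6, 2/3); meets BF at Y = (0, 5)
Y = B + t·(F−B) with t = -4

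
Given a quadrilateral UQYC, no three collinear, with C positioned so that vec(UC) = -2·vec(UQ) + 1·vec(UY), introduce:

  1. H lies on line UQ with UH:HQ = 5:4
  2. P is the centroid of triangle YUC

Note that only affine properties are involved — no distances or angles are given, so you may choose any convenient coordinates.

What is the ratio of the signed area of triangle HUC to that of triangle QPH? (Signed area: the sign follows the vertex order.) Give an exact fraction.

[HUC]:[QPH] = -15/8

Work in coordinates with U = (0, 0), Q = (1, 0), Y = (0, 1), C = (-2, 1).
1. H lies on line UQ with UH:HQ = 5:4 ⇒ H = (5/9, 0)
2. P is the centroid of triangle YUC ⇒ P = (-2/3, 2/3)
2·[HUC] = -5/9, 2·[QPH] = 8/27
[HUC]:[QPH] = -5/9:8/27 = -15/8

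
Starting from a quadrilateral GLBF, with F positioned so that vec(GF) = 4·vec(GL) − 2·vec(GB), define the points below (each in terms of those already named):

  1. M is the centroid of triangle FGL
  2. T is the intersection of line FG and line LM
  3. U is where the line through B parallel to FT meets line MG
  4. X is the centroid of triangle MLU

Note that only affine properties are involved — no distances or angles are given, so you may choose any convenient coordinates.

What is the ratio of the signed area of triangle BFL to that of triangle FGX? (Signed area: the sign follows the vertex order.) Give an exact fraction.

Choose coordinates G = (0, 0), L = (1, 0), B = (0, 1), F = (4, -2).
1. M is the centroid of triangle FGL ⇒ M = (5/3, -2/3)
2. T is the intersection of line FG and line LM ⇒ T = (2, -1)
3. U is where the line through B parallel to FT meets line MG ⇒ U = (10, -4)
4. X is the centroid of triangle MLU ⇒ X = (38/9, -14/9)
2·[BFL] = -1, 2·[FGX] = -20/9
[BFL]:[FGX] = -1:-20/9 = 9/20

[BFL]:[FGX] = 9/20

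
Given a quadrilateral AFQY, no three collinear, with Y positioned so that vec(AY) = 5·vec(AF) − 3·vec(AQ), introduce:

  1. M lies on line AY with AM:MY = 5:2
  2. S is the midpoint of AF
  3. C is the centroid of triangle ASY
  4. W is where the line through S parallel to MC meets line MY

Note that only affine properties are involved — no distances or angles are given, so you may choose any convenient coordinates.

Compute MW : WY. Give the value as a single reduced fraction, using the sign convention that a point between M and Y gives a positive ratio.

MW:WY = -3

Assign A = (0, 0), F = (1, 0), Q = (0, 1), Y = (5, -3) — the answer is frame-independent, so this choice is without loss of generality.
1. M lies on line AY with AM:MY = 5:2 ⇒ M = (25/7, -15/7)
2. S is the midpoint of AF ⇒ S = (1/2, 0)
3. C is the centroid of triangle ASY ⇒ C = (11/6, -1)
4. W is where the line through S parallel to MC meets line MY ⇒ W = (40/7, -24/7)
W = M + t·(Y−M) with t = 3/2, so MW:WY = t:(1−t) = 3/2:-1/2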